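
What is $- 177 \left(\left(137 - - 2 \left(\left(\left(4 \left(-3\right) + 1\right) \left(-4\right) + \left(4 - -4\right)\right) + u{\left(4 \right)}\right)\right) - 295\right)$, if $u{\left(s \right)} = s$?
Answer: $8142$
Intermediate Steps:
$- 177 \left(\left(137 - - 2 \left(\left(\left(4 \left(-3\right) + 1\right) \left(-4\right) + \left(4 - -4\right)\right) + u{\left(4 \right)}\right)\right) - 295\right) = - 177 \left(\left(137 - - 2 \left(\left(\left(4 \left(-3\right) + 1\right) \left(-4\right) + \left(4 - -4\right)\right) + 4\right)\right) - 295\right) = - 177 \left(\left(137 - - 2 \left(\left(\left(-12 + 1\right) \left(-4\right) + \left(4 + 4\right)\right) + 4\right)\right) - 295\right) = - 177 \left(\left(137 - - 2 \left(\left(\left(-11\right) \left(-4\right) + 8\right) + 4\right)\right) - 295\right) = - 177 \left(\left(137 - - 2 \left(\left(44 + 8\right) + 4\right)\right) - 295\right) = - 177 \left(\left(137 - - 2 \left(52 + 4\right)\right) - 295\right) = - 177 \left(\left(137 - \left(-2\right) 56\right) - 295\right) = - 177 \left(\left(137 - -112\right) - 295\right) = - 177 \left(\left(137 + 112\right) - 295\right) = - 177 \left(249 - 295\right) = \left(-177\right) \left(-46\right) = 8142$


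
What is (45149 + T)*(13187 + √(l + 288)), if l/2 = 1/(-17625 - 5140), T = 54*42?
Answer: 625287979 + 47417*√149254579270/22765 ≈ 6.2609e+8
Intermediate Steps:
T = 2268
l = -2/22765 (l = 2/(-17625 - 5140) = 2/(-22765) = 2*(-1/22765) = -2/22765 ≈ -8.7854e-5)
(45149 + T)*(13187 + √(l + 288)) = (45149 + 2268)*(13187 + √(-2/22765 + 288)) = 47417*(13187 + √(6556318/22765)) = 47417*(13187 + √149254579270/22765) = 625287979 + 47417*√149254579270/22765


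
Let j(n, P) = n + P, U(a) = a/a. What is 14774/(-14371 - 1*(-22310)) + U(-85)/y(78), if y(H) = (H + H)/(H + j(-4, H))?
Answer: 877868/309621 ≈ 2.8353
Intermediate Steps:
U(a) = 1
j(n, P) = P + n
y(H) = 2*H/(-4 + 2*H) (y(H) = (H + H)/(H + (H - 4)) = (2*H)/(H + (-4 + H)) = (2*H)/(-4 + 2*H) = 2*H/(-4 + 2*H))
14774/(-14371 - 1*(-22310)) + U(-85)/y(78) = 14774/(-14371 - 1*(-22310)) + 1/(78/(-2 + 78)) = 14774/(-14371 + 22310) + 1/(78/76) = 14774/7939 + 1/(78*(1/76)) = 14774*(1/7939) + 1/(39/38) = 14774/7939 + 1*(38/39) = 14774/7939 + 38/39 = 877868/309621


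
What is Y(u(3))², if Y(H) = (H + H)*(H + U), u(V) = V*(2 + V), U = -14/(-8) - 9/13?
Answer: 156875625/676 ≈ 2.3206e+5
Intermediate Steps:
U = 55/52 (U = -14*(-⅛) - 9*1/13 = 7/4 - 9/13 = 55/52 ≈ 1.0577)
Y(H) = 2*H*(55/52 + H) (Y(H) = (H + H)*(H + 55/52) = (2*H)*(55/52 + H) = 2*H*(55/52 + H))
Y(u(3))² = ((3*(2 + 3))*(55 + 52*(3*(2 + 3)))/26)² = ((3*5)*(55 + 52*(3*5))/26)² = ((1/26)*15*(55 + 52*15))² = ((1/26)*15*(55 + 780))² = ((1/26)*15*835)² = (12525/26)² = 156875625/676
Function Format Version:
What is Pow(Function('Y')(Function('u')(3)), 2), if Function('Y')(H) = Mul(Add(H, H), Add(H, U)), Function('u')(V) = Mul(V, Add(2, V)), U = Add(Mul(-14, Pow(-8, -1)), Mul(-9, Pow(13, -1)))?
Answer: Rational(156875625, 676) ≈ 2.3206e+5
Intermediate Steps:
U = Rational(55, 52) (U = Add(Mul(-14, Rational(-1, 8)), Mul(-9, Rational(1, 13))) = Add(Rational(7, 4), Rational(-9, 13)) = Rational(55, 52) ≈ 1.0577)
Function('Y')(H) = Mul(2, H, Add(Rational(55, 52), H)) (Function('Y')(H) = Mul(Add(H, H), Add(H, Rational(55, 52))) = Mul(Mul(2, H), Add(Rational(55, 52), H)) = Mul(2, H, Add(Rational(55, 52), H)))
Pow(Function('Y')(Function('u')(3)), 2) = Pow(Mul(Rational(1, 26), Mul(3, Add(2, 3)), Add(55, Mul(52, Mul(3, Add(2, 3))))), 2) = Pow(Mul(Rational(1, 26), Mul(3, 5), Add(55, Mul(52, Mul(3, 5)))), 2) = Pow(Mul(Rational(1, 26), 15, Add(55, Mul(52, 15))), 2) = Pow(Mul(Rational(1, 26), 15, Add(55, 780)), 2) = Pow(Mul(Rational(1, 26), 15, 835), 2) = Pow(Rational(12525, 26), 2) = Rational(156875625, 676)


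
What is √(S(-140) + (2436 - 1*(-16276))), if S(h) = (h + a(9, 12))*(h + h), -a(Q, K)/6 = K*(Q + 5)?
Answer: 2*√85038 ≈ 583.23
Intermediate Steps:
a(Q, K) = -6*K*(5 + Q) (a(Q, K) = -6*K*(Q + 5) = -6*K*(5 + Q))
S(h) = 2*h*(-1008 + h) (S(h) = (h - 6*12*(5 + 9))*(h + h) = (h - 6*12*14)*(2*h) = (h - 1008)*(2*h) = (-1008 + h)*(2*h) = 2*h*(-1008 + h))
√(S(-140) + (2436 - 1*(-16276))) = √(2*(-140)*(-1008 - 140) + (2436 - 1*(-16276))) = √(2*(-140)*(-1148) + (2436 + 16276)) = √(321440 + 18712) = √340152 = 2*√85038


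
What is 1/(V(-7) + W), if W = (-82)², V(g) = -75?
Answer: 1/6649 ≈ 0.00015040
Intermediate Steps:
W = 6724
1/(V(-7) + W) = 1/(-75 + 6724) = 1/6649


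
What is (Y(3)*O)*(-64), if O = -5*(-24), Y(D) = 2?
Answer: -15360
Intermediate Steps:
O = 120
(Y(3)*O)*(-64) = (2*120)*(-64) = 240*(-64) = -15360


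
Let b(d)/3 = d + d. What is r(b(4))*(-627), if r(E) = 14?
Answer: -8778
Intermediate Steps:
b(d) = 6*d (b(d) = 3*(d + d) = 3*(2*d) = 6*d)
r(b(4))*(-627) = 14*(-627) = -8778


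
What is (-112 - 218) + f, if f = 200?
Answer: -130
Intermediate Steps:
(-112 - 218) + f = (-112 - 218) + 200 = -330 + 200 = -130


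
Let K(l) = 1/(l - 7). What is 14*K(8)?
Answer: 14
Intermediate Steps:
K(l) = 1/(-7 + l)
14*K(8) = 14/(-7 + 8) = 14/1 = 14*1 = 14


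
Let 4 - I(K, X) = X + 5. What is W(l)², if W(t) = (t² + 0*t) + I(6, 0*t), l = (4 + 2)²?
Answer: 1677025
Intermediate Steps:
I(K, X) = -1 - X (I(K, X) = 4 - (X + 5) = 4 - (5 + X) = 4 + (-5 - X) = -1 - X)
l = 36 (l = 6² = 36)
W(t) = -1 + t² (W(t) = (t² + 0*t) + (-1 - 0*t) = (t² + 0) + (-1 - 1*0) = t² + (-1 + 0) = t² - 1 = -1 + t²)
W(l)² = (-1 + 36²)² = (-1 + 1296)² = 1295² = 1677025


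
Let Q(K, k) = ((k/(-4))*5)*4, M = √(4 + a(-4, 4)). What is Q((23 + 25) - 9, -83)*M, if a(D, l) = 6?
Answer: 415*√10 ≈ 1312.3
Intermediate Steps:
M = √10 (M = √(4 + 6) = √10 ≈ 3.1623)
Q(K, k) = -5*k (Q(K, k) = ((k*(-¼))*5)*4 = (-k/4*5)*4 = -5*k/4*4 = -5*k)
Q((23 + 25) - 9, -83)*M = (-5*(-83))*√10 = 415*√10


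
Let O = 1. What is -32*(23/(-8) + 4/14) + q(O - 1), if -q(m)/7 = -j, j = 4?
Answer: 776/7 ≈ 110.86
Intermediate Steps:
q(m) = 28 (q(m) = -(-7)*4 = -7*(-4) = 28)
-32*(23/(-8) + 4/14) + q(O - 1) = -32*(23/(-8) + 4/14) + 28 = -32*(23*(-1/8) + 4*(1/14)) + 28 = -32*(-23/8 + 2/7) + 28 = -32*(-145/56) + 28 = 580/7 + 28 = 776/7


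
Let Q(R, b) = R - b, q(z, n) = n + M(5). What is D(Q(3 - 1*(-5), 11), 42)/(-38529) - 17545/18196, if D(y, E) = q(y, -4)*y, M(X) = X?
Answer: -225312239/233691228 ≈ -0.96414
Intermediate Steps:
q(z, n) = 5 + n (q(z, n) = n + 5 = 5 + n)
D(y, E) = y (D(y, E) = (5 - 4)*y = 1*y = y)
D(Q(3 - 1*(-5), 11), 42)/(-38529) - 17545/18196 = ((3 - 1*(-5)) - 1*11)/(-38529) - 17545/18196 = ((3 + 5) - 11)*(-1/38529) - 17545*1/18196 = (8 - 11)*(-1/38529) - 17545/18196 = -3*(-1/38529) - 17545/18196 = 1/12843 - 17545/18196 = -225312239/233691228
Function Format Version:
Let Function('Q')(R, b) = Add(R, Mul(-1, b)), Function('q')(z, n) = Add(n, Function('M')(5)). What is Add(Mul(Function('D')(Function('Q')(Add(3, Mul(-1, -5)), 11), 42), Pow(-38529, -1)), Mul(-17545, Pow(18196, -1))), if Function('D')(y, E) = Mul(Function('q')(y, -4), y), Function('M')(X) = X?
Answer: Rational(-225312239, 233691228) ≈ -0.96414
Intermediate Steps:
Function('q')(z, n) = Add(5, n) (Function('q')(z, n) = Add(n, 5) = Add(5, n))
Function('D')(y, E) = y (Function('D')(y, E) = Mul(Add(5, -4), y) = Mul(1, y) = y)
Add(Mul(Function('D')(Function('Q')(Add(3, Mul(-1, -5)), 11), 42), Pow(-38529, -1)), Mul(-17545, Pow(18196, -1))) = Add(Mul(Add(Add(3, Mul(-1, -5)), Mul(-1, 11)), Pow(-38529, -1)), Mul(-17545, Pow(18196, -1))) = Add(Mul(Add(Add(3, 5), -11), Rational(-1, 38529)), Mul(-17545, Rational(1, 18196))) = Add(Mul(Add(8, -11), Rational(-1, 38529)), Rational(-17545, 18196)) = Add(Mul(-3, Rational(-1, 38529)), Rational(-17545, 18196)) = Add(Rational(1, 12843), Rational(-17545, 18196)) = Rational(-225312239, 233691228)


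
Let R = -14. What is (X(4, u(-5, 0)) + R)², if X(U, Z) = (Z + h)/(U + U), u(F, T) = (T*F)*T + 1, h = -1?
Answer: 196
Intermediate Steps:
u(F, T) = 1 + F*T² (u(F, T) = (F*T)*T + 1 = F*T² + 1 = 1 + F*T²)
X(U, Z) = (-1 + Z)/(2*U) (X(U, Z) = (Z - 1)/(U + U) = (-1 + Z)/((2*U)) = (-1 + Z)*(1/(2*U)) = (-1 + Z)/(2*U))
(X(4, u(-5, 0)) + R)² = ((½)*(-1 + (1 - 5*0²))/4 - 14)² = ((½)*(¼)*(-1 + (1 - 5*0)) - 14)² = ((½)*(¼)*(-1 + (1 + 0)) - 14)² = ((½)*(¼)*(-1 + 1) - 14)² = ((½)*(¼)*0 - 14)² = (0 - 14)² = (-14)² = 196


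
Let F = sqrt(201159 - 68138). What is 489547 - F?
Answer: 489547 - sqrt(133021) ≈ 4.8918e+5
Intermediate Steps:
F = sqrt(133021) ≈ 364.72
489547 - F = 489547 - sqrt(133021)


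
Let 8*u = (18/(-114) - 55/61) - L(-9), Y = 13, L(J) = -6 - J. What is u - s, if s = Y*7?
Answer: -848457/9272 ≈ -91.507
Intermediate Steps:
s = 91 (s = 13*7 = 91)
u = -4705/9272 (u = ((18/(-114) - 55/61) - (-6 - 1*(-9)))/8 = ((18*(-1/114) - 55*1/61) - (-6 + 9))/8 = ((-3/19 - 55/61) - 1*3)/8 = (-1228/1159 - 3)/8 = (⅛)*(-4705/1159) = -4705/9272 ≈ -0.50744)
u - s = -4705/9272 - 1*91 = -4705/9272 - 91 = -848457/9272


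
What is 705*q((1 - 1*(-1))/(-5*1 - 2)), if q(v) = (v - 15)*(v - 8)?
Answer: 4375230/49 ≈ 89290.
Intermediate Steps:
q(v) = (-15 + v)*(-8 + v)
705*q((1 - 1*(-1))/(-5*1 - 2)) = 705*(120 + ((1 - 1*(-1))/(-5*1 - 2))² - 23*(1 - 1*(-1))/(-5*1 - 2)) = 705*(120 + ((1 + 1)/(-5 - 2))² - 23*(1 + 1)/(-5 - 2)) = 705*(120 + (2/(-7))² - 46/(-7)) = 705*(120 + (2*(-⅐))² - 46*(-1)/7) = 705*(120 + (-2/7)² - 23*(-2/7)) = 705*(120 + 4/49 + 46/7) = 705*(6206/49) = 4375230/49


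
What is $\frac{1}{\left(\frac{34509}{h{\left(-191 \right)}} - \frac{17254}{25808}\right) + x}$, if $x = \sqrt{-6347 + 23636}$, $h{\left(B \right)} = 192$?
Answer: $\frac{1908276863936}{157460958963193} - \frac{31970537472 \sqrt{1921}}{157460958963193} \approx 0.0032201$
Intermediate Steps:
$x = 3 \sqrt{1921}$ ($x = \sqrt{17289} = 3 \sqrt{1921} \approx 131.49$)
$\frac{1}{\left(\frac{34509}{h{\left(-191 \right)}} - \frac{17254}{25808}\right) + x} = \frac{1}{\left(\frac{34509}{192} - \frac{17254}{25808}\right) + 3 \sqrt{1921}} = \frac{1}{\left(34509 \cdot \frac{1}{192} - \frac{8627}{12904}\right) + 3 \sqrt{1921}} = \frac{1}{\left(\frac{11503}{64} - \frac{8627}{12904}\right) + 3 \sqrt{1921}} = \frac{1}{\frac{18485323}{103232} + 3 \sqrt{1921}}$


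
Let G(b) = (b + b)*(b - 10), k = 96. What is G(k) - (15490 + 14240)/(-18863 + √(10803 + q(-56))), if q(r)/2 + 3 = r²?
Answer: 45195841503/2736890 + 2973*√101/2736890 ≈ 16514.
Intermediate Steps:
q(r) = -6 + 2*r²
G(b) = 2*b*(-10 + b) (G(b) = (2*b)*(-10 + b) = 2*b*(-10 + b))
G(k) - (15490 + 14240)/(-18863 + √(10803 + q(-56))) = 2*96*(-10 + 96) - (15490 + 14240)/(-18863 + √(10803 + (-6 + 2*(-56)²))) = 2*96*86 - 29730/(-18863 + √(10803 + (-6 + 2*3136))) = 16512 - 29730/(-18863 + √(10803 + (-6 + 6272))) = 16512 - 29730/(-18863 + √(10803 + 6266)) = 16512 - 29730/(-18863 + √17069) = 16512 - 29730/(-18863 + 13*√101)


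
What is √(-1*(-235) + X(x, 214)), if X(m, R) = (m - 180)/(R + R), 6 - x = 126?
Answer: √2682490/107 ≈ 15.307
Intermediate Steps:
x = -120 (x = 6 - 1*126 = 6 - 126 = -120)
X(m, R) = (-180 + m)/(2*R) (X(m, R) = (-180 + m)/((2*R)) = (-180 + m)*(1/(2*R)) = (-180 + m)/(2*R))
√(-1*(-235) + X(x, 214)) = √(-1*(-235) + (½)*(-180 - 120)/214) = √(235 + (½)*(1/214)*(-300)) = √(235 - 75/107) = √(25070/107) = √2682490/107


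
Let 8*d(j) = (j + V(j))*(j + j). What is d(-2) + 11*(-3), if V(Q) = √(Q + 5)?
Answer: -32 - √3/2 ≈ -32.866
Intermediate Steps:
V(Q) = √(5 + Q)
d(j) = j*(j + √(5 + j))/4 (d(j) = ((j + √(5 + j))*(j + j))/8 = ((j + √(5 + j))*(2*j))/8 = (2*j*(j + √(5 + j)))/8 = j*(j + √(5 + j))/4)
d(-2) + 11*(-3) = (¼)*(-2)*(-2 + √(5 - 2)) + 11*(-3) = (¼)*(-2)*(-2 + √3) - 33 = (1 - √3/2) - 33 = -32 - √3/2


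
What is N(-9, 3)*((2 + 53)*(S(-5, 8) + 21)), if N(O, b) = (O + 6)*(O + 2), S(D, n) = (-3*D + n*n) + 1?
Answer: 116655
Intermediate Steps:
S(D, n) = 1 + n² - 3*D (S(D, n) = (-3*D + n²) + 1 = (n² - 3*D) + 1 = 1 + n² - 3*D)
N(O, b) = (2 + O)*(6 + O) (N(O, b) = (6 + O)*(2 + O) = (2 + O)*(6 + O))
N(-9, 3)*((2 + 53)*(S(-5, 8) + 21)) = (12 + (-9)² + 8*(-9))*((2 + 53)*((1 + 8² - 3*(-5)) + 21)) = (12 + 81 - 72)*(55*((1 + 64 + 15) + 21)) = 21*(55*(80 + 21)) = 21*(55*101) = 21*5555 = 116655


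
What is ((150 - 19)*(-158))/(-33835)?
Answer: 20698/33835 ≈ 0.61173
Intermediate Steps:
((150 - 19)*(-158))/(-33835) = (131*(-158))*(-1/33835) = -20698*(-1/33835) = 20698/33835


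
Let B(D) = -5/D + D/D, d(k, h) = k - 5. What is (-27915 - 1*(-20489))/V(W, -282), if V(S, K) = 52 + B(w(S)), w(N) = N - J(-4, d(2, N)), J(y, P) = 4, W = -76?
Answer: -118816/849 ≈ -139.95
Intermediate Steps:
d(k, h) = -5 + k
w(N) = -4 + N (w(N) = N - 1*4 = N - 4 = -4 + N)
B(D) = 1 - 5/D (B(D) = -5/D + 1 = 1 - 5/D)
V(S, K) = 52 + (-9 + S)/(-4 + S) (V(S, K) = 52 + (-5 + (-4 + S))/(-4 + S) = 52 + (-9 + S)/(-4 + S))
(-27915 - 1*(-20489))/V(W, -282) = (-27915 - 1*(-20489))/(((-217 + 53*(-76))/(-4 - 76))) = (-27915 + 20489)/(((-217 - 4028)/(-80))) = -7426/((-1/80*(-4245))) = -7426/849/16 = -7426*16/849 = -118816/849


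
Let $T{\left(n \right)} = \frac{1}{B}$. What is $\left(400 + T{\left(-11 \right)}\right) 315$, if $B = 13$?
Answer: $\frac{1638315}{13} \approx 1.2602 \cdot 10^{5}$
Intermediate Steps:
$T{\left(n \right)} = \frac{1}{13}$
$\left(400 + T{\left(-11 \right)}\right) 315 = \left(400 + \frac{1}{13}\right) 315 = \frac{5201}{13} \cdot 315 = \frac{1638315}{13}$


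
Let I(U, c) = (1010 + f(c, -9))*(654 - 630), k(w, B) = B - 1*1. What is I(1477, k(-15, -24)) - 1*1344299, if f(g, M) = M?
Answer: -1320275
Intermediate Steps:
k(w, B) = -1 + B (k(w, B) = B - 1 = -1 + B)
I(U, c) = 24024 (I(U, c) = (1010 - 9)*(654 - 630) = 1001*24 = 24024)
I(1477, k(-15, -24)) - 1*1344299 = 24024 - 1*1344299 = 24024 - 1344299 = -1320275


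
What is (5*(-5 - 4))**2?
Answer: 2025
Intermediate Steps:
(5*(-5 - 4))**2 = (5*(-9))**2 = (-45)**2 = 2025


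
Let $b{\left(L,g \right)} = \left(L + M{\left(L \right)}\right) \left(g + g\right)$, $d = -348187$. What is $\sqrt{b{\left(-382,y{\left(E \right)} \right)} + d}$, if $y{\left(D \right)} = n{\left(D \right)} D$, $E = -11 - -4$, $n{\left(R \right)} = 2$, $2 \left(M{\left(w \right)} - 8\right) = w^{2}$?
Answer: $i \sqrt{2380651} \approx 1542.9 i$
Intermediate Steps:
$M{\left(w \right)} = 8 + \frac{w^{2}}{2}$
$E = -7$ ($E = -11 + 4 = -7$)
$y{\left(D \right)} = 2 D$
$b{\left(L,g \right)} = 2 g \left(8 + L + \frac{L^{2}}{2}\right)$ ($b{\left(L,g \right)} = \left(L + \left(8 + \frac{L^{2}}{2}\right)\right) \left(g + g\right) = \left(8 + L + \frac{L^{2}}{2}\right) 2 g = 2 g \left(8 + L + \frac{L^{2}}{2}\right)$)
$\sqrt{b{\left(-382,y{\left(E \right)} \right)} + d} = \sqrt{2 \left(-7\right) \left(16 + \left(-382\right)^{2} + 2 \left(-382\right)\right) - 348187} = \sqrt{- 14 \left(16 + 145924 - 764\right) - 348187} = \sqrt{\left(-14\right) 145176 - 348187} = \sqrt{-2032464 - 348187} = \sqrt{-2380651} = i \sqrt{2380651}$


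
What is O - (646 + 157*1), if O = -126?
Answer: -929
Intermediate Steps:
O - (646 + 157*1) = -126 - (646 + 157*1) = -126 - (646 + 157) = -126 - 1*803 = -126 - 803 = -929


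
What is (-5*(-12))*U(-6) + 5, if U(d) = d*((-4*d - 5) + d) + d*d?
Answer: -2515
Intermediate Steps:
U(d) = d² + d*(-5 - 3*d) (U(d) = d*((-5 - 4*d) + d) + d² = d*(-5 - 3*d) + d² = d² + d*(-5 - 3*d))
(-5*(-12))*U(-6) + 5 = (-5*(-12))*(-1*(-6)*(5 + 2*(-6))) + 5 = 60*(-1*(-6)*(5 - 12)) + 5 = 60*(-1*(-6)*(-7)) + 5 = 60*(-42) + 5 = -2520 + 5 = -2515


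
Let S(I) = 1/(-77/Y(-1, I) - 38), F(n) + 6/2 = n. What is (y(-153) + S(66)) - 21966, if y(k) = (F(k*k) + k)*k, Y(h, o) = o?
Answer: -841223631/235 ≈ -3.5797e+6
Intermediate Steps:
F(n) = -3 + n
S(I) = 1/(-38 - 77/I) (S(I) = 1/(-77/I - 38) = 1/(-38 - 77/I))
y(k) = k*(-3 + k + k²) (y(k) = ((-3 + k*k) + k)*k = ((-3 + k²) + k)*k = (-3 + k + k²)*k = k*(-3 + k + k²))
(y(-153) + S(66)) - 21966 = (-153*(-3 - 153 + (-153)²) - 1*66/(77 + 38*66)) - 21966 = (-153*(-3 - 153 + 23409) - 1*66/(77 + 2508)) - 21966 = (-153*23253 - 1*66/2585) - 21966 = (-3557709 - 1*66*1/2585) - 21966 = (-3557709 - 6/235) - 21966 = -836061621/235 - 21966 = -841223631/235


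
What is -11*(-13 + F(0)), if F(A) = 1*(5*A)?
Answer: 143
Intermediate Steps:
F(A) = 5*A
-11*(-13 + F(0)) = -11*(-13 + 5*0) = -11*(-13 + 0) = -11*(-13) = 143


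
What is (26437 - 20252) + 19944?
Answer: 26129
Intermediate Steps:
(26437 - 20252) + 19944 = 6185 + 19944 = 26129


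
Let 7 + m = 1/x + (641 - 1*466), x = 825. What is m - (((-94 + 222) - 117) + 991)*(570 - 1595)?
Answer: 847454851/825 ≈ 1.0272e+6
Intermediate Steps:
m = 138601/825 (m = -7 + (1/825 + (641 - 1*466)) = -7 + (1/825 + (641 - 466)) = -7 + (1/825 + 175) = -7 + 144376/825 = 138601/825 ≈ 168.00)
m - (((-94 + 222) - 117) + 991)*(570 - 1595) = 138601/825 - (((-94 + 222) - 117) + 991)*(570 - 1595) = 138601/825 - ((128 - 117) + 991)*(-1025) = 138601/825 - (11 + 991)*(-1025) = 138601/825 - 1002*(-1025) = 138601/825 - 1*(-1027050) = 138601/825 + 1027050 = 847454851/825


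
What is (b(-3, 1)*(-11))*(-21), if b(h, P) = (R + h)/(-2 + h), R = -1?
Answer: 924/5 ≈ 184.80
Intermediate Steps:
b(h, P) = (-1 + h)/(-2 + h)
(b(-3, 1)*(-11))*(-21) = (((-1 - 3)/(-2 - 3))*(-11))*(-21) = ((-4/(-5))*(-11))*(-21) = (-⅕*(-4)*(-11))*(-21) = ((⅘)*(-11))*(-21) = -44/5*(-21) = 924/5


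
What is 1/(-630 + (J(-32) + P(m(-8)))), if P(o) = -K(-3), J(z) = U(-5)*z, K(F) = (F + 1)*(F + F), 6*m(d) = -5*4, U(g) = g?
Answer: -1/482 ≈ -0.0020747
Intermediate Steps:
m(d) = -10/3 (m(d) = (-5*4)/6 = (⅙)*(-20) = -10/3)
K(F) = 2*F*(1 + F) (K(F) = (1 + F)*(2*F) = 2*F*(1 + F))
J(z) = -5*z
P(o) = -12 (P(o) = -2*(-3)*(1 - 3) = -2*(-3)*(-2) = -1*12 = -12)
1/(-630 + (J(-32) + P(m(-8)))) = 1/(-630 + (-5*(-32) - 12)) = 1/(-630 + (160 - 12)) = 1/(-630 + 148) = 1/(-482) = -1/482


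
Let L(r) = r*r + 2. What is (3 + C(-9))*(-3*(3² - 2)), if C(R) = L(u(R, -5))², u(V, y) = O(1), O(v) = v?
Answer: -252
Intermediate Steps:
u(V, y) = 1
L(r) = 2 + r² (L(r) = r² + 2 = 2 + r²)
C(R) = 9 (C(R) = (2 + 1²)² = (2 + 1)² = 3² = 9)
(3 + C(-9))*(-3*(3² - 2)) = (3 + 9)*(-3*(3² - 2)) = 12*(-3*(9 - 2)) = 12*(-3*7) = 12*(-21) = -252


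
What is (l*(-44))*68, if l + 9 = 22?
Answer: -38896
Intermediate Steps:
l = 13 (l = -9 + 22 = 13)
(l*(-44))*68 = (13*(-44))*68 = -572*68 = -38896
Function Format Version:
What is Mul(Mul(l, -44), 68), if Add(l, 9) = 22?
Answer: -38896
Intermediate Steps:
l = 13 (l = Add(-9, 22) = 13)
Mul(Mul(l, -44), 68) = Mul(Mul(13, -44), 68) = Mul(-572, 68) = -38896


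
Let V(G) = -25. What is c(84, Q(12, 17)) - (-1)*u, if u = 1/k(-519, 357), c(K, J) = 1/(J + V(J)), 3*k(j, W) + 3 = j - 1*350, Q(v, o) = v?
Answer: -911/11336 ≈ -0.080363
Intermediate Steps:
k(j, W) = -353/3 + j/3 (k(j, W) = -1 + (j - 1*350)/3 = -1 + (j - 350)/3 = -1 + (-350 + j)/3 = -1 + (-350/3 + j/3) = -353/3 + j/3)
c(K, J) = 1/(-25 + J) (c(K, J) = 1/(J - 25) = 1/(-25 + J))
u = -3/872 (u = 1/(-353/3 + (⅓)*(-519)) = 1/(-353/3 - 173) = 1/(-872/3) = -3/872 ≈ -0.0034404)
c(84, Q(12, 17)) - (-1)*u = 1/(-25 + 12) - (-1)*(-3)/872 = 1/(-13) - 1*3/872 = -1/13 - 3/872 = -911/11336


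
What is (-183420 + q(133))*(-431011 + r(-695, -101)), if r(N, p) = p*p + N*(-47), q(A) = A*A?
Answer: 64327658995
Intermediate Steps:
q(A) = A**2
r(N, p) = p**2 - 47*N
(-183420 + q(133))*(-431011 + r(-695, -101)) = (-183420 + 133**2)*(-431011 + ((-101)**2 - 47*(-695))) = (-183420 + 17689)*(-431011 + (10201 + 32665)) = -165731*(-431011 + 42866) = -165731*(-388145) = 64327658995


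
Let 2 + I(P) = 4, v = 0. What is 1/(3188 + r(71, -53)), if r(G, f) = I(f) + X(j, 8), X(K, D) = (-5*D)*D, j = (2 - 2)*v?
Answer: 1/2870 ≈ 0.00034843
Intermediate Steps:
I(P) = 2 (I(P) = -2 + 4 = 2)
j = 0 (j = (2 - 2)*0 = 0*0 = 0)
X(K, D) = -5*D²
r(G, f) = -318 (r(G, f) = 2 - 5*8² = 2 - 5*64 = 2 - 320 = -318)
1/(3188 + r(71, -53)) = 1/(3188 - 318) = 1/2870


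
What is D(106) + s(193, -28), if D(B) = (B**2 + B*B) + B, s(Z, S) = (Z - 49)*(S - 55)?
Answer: 10626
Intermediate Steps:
s(Z, S) = (-55 + S)*(-49 + Z) (s(Z, S) = (-49 + Z)*(-55 + S) = (-55 + S)*(-49 + Z))
D(B) = B + 2*B**2 (D(B) = (B**2 + B**2) + B = 2*B**2 + B = B + 2*B**2)
D(106) + s(193, -28) = 106*(1 + 2*106) + (2695 - 55*193 - 49*(-28) - 28*193) = 106*(1 + 212) + (2695 - 10615 + 1372 - 5404) = 106*213 - 11952 = 22578 - 11952 = 10626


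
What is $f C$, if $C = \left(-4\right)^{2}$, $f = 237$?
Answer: $3792$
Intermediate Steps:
$C = 16$
$f C = 237 \cdot 16 = 3792$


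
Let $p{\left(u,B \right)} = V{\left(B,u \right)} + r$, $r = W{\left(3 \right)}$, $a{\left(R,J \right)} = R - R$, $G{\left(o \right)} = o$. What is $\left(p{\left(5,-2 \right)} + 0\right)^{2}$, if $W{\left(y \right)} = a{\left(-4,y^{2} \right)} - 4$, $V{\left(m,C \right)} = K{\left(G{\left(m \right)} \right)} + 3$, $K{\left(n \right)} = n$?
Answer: $9$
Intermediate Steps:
$a{\left(R,J \right)} = 0$
$V{\left(m,C \right)} = 3 + m$ ($V{\left(m,C \right)} = m + 3 = 3 + m$)
$W{\left(y \right)} = -4$ ($W{\left(y \right)} = 0 - 4 = -4$)
$r = -4$
$p{\left(u,B \right)} = -1 + B$ ($p{\left(u,B \right)} = \left(3 + B\right) - 4 = -1 + B$)
$\left(p{\left(5,-2 \right)} + 0\right)^{2} = \left(\left(-1 - 2\right) + 0\right)^{2} = \left(-3 + 0\right)^{2} = \left(-3\right)^{2} = 9$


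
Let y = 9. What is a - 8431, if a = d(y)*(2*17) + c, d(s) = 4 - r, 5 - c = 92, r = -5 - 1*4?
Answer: -8076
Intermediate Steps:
r = -9 (r = -5 - 4 = -9)
c = -87 (c = 5 - 1*92 = 5 - 92 = -87)
d(s) = 13 (d(s) = 4 - 1*(-9) = 4 + 9 = 13)
a = 355 (a = 13*(2*17) - 87 = 13*34 - 87 = 442 - 87 = 355)
a - 8431 = 355 - 8431 = -8076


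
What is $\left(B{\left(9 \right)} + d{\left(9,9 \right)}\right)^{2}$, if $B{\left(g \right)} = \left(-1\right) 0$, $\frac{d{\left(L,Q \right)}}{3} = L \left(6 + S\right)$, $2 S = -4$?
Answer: $11664$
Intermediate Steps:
$S = -2$ ($S = \frac{1}{2} \left(-4\right) = -2$)
$d{\left(L,Q \right)} = 12 L$ ($d{\left(L,Q \right)} = 3 L \left(6 - 2\right) = 3 L 4 = 3 \cdot 4 L = 12 L$)
$B{\left(g \right)} = 0$
$\left(B{\left(9 \right)} + d{\left(9,9 \right)}\right)^{2} = \left(0 + 12 \cdot 9\right)^{2} = \left(0 + 108\right)^{2} = 108^{2} = 11664$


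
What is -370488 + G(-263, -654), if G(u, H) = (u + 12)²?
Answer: -307487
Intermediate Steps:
G(u, H) = (12 + u)²
-370488 + G(-263, -654) = -370488 + (12 - 263)² = -370488 + (-251)² = -370488 + 63001 = -307487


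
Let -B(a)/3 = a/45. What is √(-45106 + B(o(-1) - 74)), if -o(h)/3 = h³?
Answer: I*√10147785/15 ≈ 212.37*I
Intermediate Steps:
o(h) = -3*h³
B(a) = -a/15 (B(a) = -3*a/45 = -a/15)
√(-45106 + B(o(-1) - 74)) = √(-45106 - (-3*(-1)³ - 74)/15) = √(-45106 - (-3*(-1) - 74)/15) = √(-45106 - (3 - 74)/15) = √(-45106 - 1/15*(-71)) = √(-45106 + 71/15) = √(-676519/15) = I*√10147785/15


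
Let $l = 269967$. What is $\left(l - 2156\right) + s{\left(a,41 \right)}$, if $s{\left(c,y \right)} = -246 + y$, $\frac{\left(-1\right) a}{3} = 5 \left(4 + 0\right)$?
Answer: $267606$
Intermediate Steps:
$a = -60$ ($a = - 3 \cdot 5 \left(4 + 0\right) = - 3 \cdot 5 \cdot 4 = \left(-3\right) 20 = -60$)
$\left(l - 2156\right) + s{\left(a,41 \right)} = \left(269967 - 2156\right) + \left(-246 + 41\right) = 267811 - 205 = 267606$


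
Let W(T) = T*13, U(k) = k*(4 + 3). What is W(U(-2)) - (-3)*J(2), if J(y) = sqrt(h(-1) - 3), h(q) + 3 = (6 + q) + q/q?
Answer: -182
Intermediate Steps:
U(k) = 7*k (U(k) = k*7 = 7*k)
W(T) = 13*T
h(q) = 4 + q (h(q) = -3 + ((6 + q) + q/q) = -3 + ((6 + q) + 1) = -3 + (7 + q) = 4 + q)
J(y) = 0 (J(y) = sqrt((4 - 1) - 3) = sqrt(3 - 3) = sqrt(0) = 0)
W(U(-2)) - (-3)*J(2) = 13*(7*(-2)) - (-3)*0 = 13*(-14) - 1*0 = -182 + 0 = -182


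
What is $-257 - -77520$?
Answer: $77263$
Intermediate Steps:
$-257 - -77520 = -257 + 77520 = 77263$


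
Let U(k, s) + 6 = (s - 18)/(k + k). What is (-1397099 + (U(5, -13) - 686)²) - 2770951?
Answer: -368488599/100 ≈ -3.6849e+6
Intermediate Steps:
U(k, s) = -6 + (-18 + s)/(2*k) (U(k, s) = -6 + (s - 18)/(k + k) = -6 + (-18 + s)/((2*k)) = -6 + (-18 + s)*(1/(2*k)) = -6 + (-18 + s)/(2*k))
(-1397099 + (U(5, -13) - 686)²) - 2770951 = (-1397099 + ((½)*(-18 - 13 - 12*5)/5 - 686)²) - 2770951 = (-1397099 + ((½)*(⅕)*(-18 - 13 - 60) - 686)²) - 2770951 = (-1397099 + ((½)*(⅕)*(-91) - 686)²) - 2770951 = (-1397099 + (-91/10 - 686)²) - 2770951 = (-1397099 + (-6951/10)²) - 2770951 = (-1397099 + 48316401/100) - 2770951 = -91393499/100 - 2770951 = -368488599/100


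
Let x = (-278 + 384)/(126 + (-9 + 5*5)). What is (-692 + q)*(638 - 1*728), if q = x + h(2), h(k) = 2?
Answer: 4404330/71 ≈ 62033.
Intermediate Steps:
x = 53/71 (x = 106/(126 + (-9 + 25)) = 106/(126 + 16) = 106/142 = 106*(1/142) = 53/71 ≈ 0.74648)
q = 195/71 (q = 53/71 + 2 = 195/71 ≈ 2.7465)
(-692 + q)*(638 - 1*728) = (-692 + 195/71)*(638 - 1*728) = -48937*(638 - 728)/71 = -48937/71*(-90) = 4404330/71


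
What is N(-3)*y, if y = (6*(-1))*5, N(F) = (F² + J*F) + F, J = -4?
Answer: -540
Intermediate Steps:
N(F) = F² - 3*F (N(F) = (F² - 4*F) + F = F² - 3*F)
y = -30 (y = -6*5 = -30)
N(-3)*y = -3*(-3 - 3)*(-30) = -3*(-6)*(-30) = 18*(-30) = -540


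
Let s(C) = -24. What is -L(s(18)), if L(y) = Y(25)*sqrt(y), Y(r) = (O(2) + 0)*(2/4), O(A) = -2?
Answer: 2*I*sqrt(6) ≈ 4.899*I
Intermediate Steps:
Y(r) = -1 (Y(r) = (-2 + 0)*(2/4) = -4/4 = -2*1/2 = -1)
L(y) = -sqrt(y)
-L(s(18)) = -(-1)*sqrt(-24) = -(-1)*2*I*sqrt(6) = -(-2)*I*sqrt(6) = 2*I*sqrt(6)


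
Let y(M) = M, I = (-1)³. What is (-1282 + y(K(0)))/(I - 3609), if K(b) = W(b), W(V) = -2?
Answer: 642/1805 ≈ 0.35568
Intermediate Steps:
I = -1
K(b) = -2
(-1282 + y(K(0)))/(I - 3609) = (-1282 - 2)/(-1 - 3609) = -1284/(-3610) = -1284*(-1/3610) = 642/1805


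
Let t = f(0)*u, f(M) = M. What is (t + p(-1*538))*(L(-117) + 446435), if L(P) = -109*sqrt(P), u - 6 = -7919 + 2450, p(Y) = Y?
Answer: -240182030 + 175926*I*sqrt(13) ≈ -2.4018e+8 + 6.3431e+5*I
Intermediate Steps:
u = -5463 (u = 6 + (-7919 + 2450) = 6 - 5469 = -5463)
t = 0 (t = 0*(-5463) = 0)
(t + p(-1*538))*(L(-117) + 446435) = (0 - 1*538)*(-327*I*sqrt(13) + 446435) = (0 - 538)*(-327*I*sqrt(13) + 446435) = -538*(-327*I*sqrt(13) + 446435) = -538*(446435 - 327*I*sqrt(13)) = -240182030 + 175926*I*sqrt(13)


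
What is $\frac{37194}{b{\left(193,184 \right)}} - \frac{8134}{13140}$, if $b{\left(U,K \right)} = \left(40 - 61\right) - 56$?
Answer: $- \frac{244677739}{505890} \approx -483.66$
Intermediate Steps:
$b{\left(U,K \right)} = -77$ ($b{\left(U,K \right)} = -21 - 56 = -77$)
$\frac{37194}{b{\left(193,184 \right)}} - \frac{8134}{13140} = \frac{37194}{-77} - \frac{8134}{13140} = 37194 \left(- \frac{1}{77}\right) - \frac{4067}{6570} = - \frac{37194}{77} - \frac{4067}{6570} = - \frac{244677739}{505890}$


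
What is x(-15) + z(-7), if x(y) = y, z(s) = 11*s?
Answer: -92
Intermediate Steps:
x(-15) + z(-7) = -15 + 11*(-7) = -15 - 77 = -92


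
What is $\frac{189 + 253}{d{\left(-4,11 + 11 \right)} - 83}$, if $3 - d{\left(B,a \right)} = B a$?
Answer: $\frac{221}{4} \approx 55.25$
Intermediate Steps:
$d{\left(B,a \right)} = 3 - B a$
$\frac{189 + 253}{d{\left(-4,11 + 11 \right)} - 83} = \frac{189 + 253}{\left(3 - - 4 \left(11 + 11\right)\right) - 83} = \frac{442}{\left(3 - \left(-4\right) 22\right) - 83} = \frac{442}{\left(3 + 88\right) - 83} = \frac{442}{91 - 83} = \frac{442}{8} = 442 \cdot \frac{1}{8} = \frac{221}{4}$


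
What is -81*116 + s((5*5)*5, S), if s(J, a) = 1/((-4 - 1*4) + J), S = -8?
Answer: -1099331/117 ≈ -9396.0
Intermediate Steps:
s(J, a) = 1/(-8 + J) (s(J, a) = 1/((-4 - 4) + J) = 1/(-8 + J))
-81*116 + s((5*5)*5, S) = -81*116 + 1/(-8 + (5*5)*5) = -9396 + 1/(-8 + 25*5) = -9396 + 1/(-8 + 125) = -9396 + 1/117 = -1099331/117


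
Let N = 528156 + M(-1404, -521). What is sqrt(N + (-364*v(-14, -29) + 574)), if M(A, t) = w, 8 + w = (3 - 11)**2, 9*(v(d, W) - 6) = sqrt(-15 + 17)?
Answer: sqrt(4739418 - 364*sqrt(2))/3 ≈ 725.63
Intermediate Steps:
v(d, W) = 6 + sqrt(2)/9 (v(d, W) = 6 + sqrt(-15 + 17)/9 = 6 + sqrt(2)/9)
w = 56 (w = -8 + (3 - 11)**2 = -8 + (-8)**2 = -8 + 64 = 56)
M(A, t) = 56
N = 528212 (N = 528156 + 56 = 528212)
sqrt(N + (-364*v(-14, -29) + 574)) = sqrt(528212 + (-364*(6 + sqrt(2)/9) + 574)) = sqrt(528212 + ((-2184 - 364*sqrt(2)/9) + 574)) = sqrt(528212 + (-1610 - 364*sqrt(2)/9)) = sqrt(526602 - 364*sqrt(2)/9)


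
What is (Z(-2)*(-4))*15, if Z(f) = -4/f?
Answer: -120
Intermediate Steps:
(Z(-2)*(-4))*15 = (-4/(-2)*(-4))*15 = (-4*(-1/2)*(-4))*15 = (2*(-4))*15 = -8*15 = -120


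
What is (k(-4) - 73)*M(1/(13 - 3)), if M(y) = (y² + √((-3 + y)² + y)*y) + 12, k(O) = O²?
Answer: -68457/100 - 57*√851/100 ≈ -701.20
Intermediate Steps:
M(y) = 12 + y² + y*√(y + (-3 + y)²) (M(y) = (y² + √(y + (-3 + y)²)*y) + 12 = (y² + y*√(y + (-3 + y)²)) + 12 = 12 + y² + y*√(y + (-3 + y)²))
(k(-4) - 73)*M(1/(13 - 3)) = ((-4)² - 73)*(12 + (1/(13 - 3))² + √(1/(13 - 3) + (-3 + 1/(13 - 3))²)/(13 - 3)) = (16 - 73)*(12 + (1/10)² + √(1/10 + (-3 + 1/10)²)/10) = -57*(12 + (⅒)² + √(⅒ + (-3 + ⅒)²)/10) = -57*(12 + 1/100 + √(⅒ + (-29/10)²)/10) = -57*(12 + 1/100 + √(⅒ + 841/100)/10) = -57*(12 + 1/100 + √(851/100)/10) = -57*(12 + 1/100 + (√851/10)/10) = -57*(12 + 1/100 + √851/100) = -57*(1201/100 + √851/100) = -68457/100 - 57*√851/100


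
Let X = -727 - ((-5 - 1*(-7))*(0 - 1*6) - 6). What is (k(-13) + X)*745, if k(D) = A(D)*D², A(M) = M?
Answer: -2164970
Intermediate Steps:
k(D) = D³ (k(D) = D*D² = D³)
X = -709 (X = -727 - ((-5 + 7)*(0 - 6) - 6) = -727 - (2*(-6) - 6) = -727 - (-12 - 6) = -727 - 1*(-18) = -727 + 18 = -709)
(k(-13) + X)*745 = ((-13)³ - 709)*745 = (-2197 - 709)*745 = -2906*745 = -2164970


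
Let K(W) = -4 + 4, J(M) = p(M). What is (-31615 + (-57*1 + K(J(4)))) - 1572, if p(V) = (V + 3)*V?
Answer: -33244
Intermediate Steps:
p(V) = V*(3 + V) (p(V) = (3 + V)*V = V*(3 + V))
J(M) = M*(3 + M)
K(W) = 0
(-31615 + (-57*1 + K(J(4)))) - 1572 = (-31615 + (-57*1 + 0)) - 1572 = (-31615 + (-57 + 0)) - 1572 = (-31615 - 57) - 1572 = -31672 - 1572 = -33244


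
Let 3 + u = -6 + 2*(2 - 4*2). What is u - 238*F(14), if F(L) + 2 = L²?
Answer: -46193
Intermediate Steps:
F(L) = -2 + L²
u = -21 (u = -3 + (-6 + 2*(2 - 4*2)) = -3 + (-6 + 2*(2 - 8)) = -3 + (-6 + 2*(-6)) = -3 + (-6 - 12) = -3 - 18 = -21)
u - 238*F(14) = -21 - 238*(-2 + 14²) = -21 - 238*(-2 + 196) = -21 - 238*194 = -21 - 46172 = -46193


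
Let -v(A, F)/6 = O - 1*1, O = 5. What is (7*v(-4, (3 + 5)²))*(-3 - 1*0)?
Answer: 504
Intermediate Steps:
v(A, F) = -24 (v(A, F) = -6*(5 - 1*1) = -6*(5 - 1) = -6*4 = -24)
(7*v(-4, (3 + 5)²))*(-3 - 1*0) = (7*(-24))*(-3 - 1*0) = -168*(-3 + 0) = -168*(-3) = 504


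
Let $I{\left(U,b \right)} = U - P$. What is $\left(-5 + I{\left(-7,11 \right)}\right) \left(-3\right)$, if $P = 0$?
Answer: $36$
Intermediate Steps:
$I{\left(U,b \right)} = U$ ($I{\left(U,b \right)} = U - 0 = U + 0 = U$)
$\left(-5 + I{\left(-7,11 \right)}\right) \left(-3\right) = \left(-5 - 7\right) \left(-3\right) = \left(-12\right) \left(-3\right) = 36$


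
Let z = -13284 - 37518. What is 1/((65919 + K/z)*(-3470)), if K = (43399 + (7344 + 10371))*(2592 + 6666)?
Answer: -8467/1609515330370 ≈ -5.2606e-9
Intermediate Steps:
z = -50802
K = 565793412 (K = (43399 + 17715)*9258 = 61114*9258 = 565793412)
1/((65919 + K/z)*(-3470)) = 1/((65919 + 565793412/(-50802))*(-3470)) = -1/3470/(65919 + 565793412*(-1/50802)) = -1/3470/(65919 - 94298902/8467) = -1/3470/(463837271/8467) = (8467/463837271)*(-1/3470) = -8467/1609515330370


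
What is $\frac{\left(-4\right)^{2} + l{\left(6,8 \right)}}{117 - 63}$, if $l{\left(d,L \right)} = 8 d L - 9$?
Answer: $\frac{391}{54} \approx 7.2407$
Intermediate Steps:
$l{\left(d,L \right)} = -9 + 8 L d$ ($l{\left(d,L \right)} = 8 L d - 9 = -9 + 8 L d$)
$\frac{\left(-4\right)^{2} + l{\left(6,8 \right)}}{117 - 63} = \frac{\left(-4\right)^{2} - \left(9 - 384\right)}{117 - 63} = \frac{16 + \left(-9 + 384\right)}{54} = \left(16 + 375\right) \frac{1}{54} = 391 \cdot \frac{1}{54} = \frac{391}{54}$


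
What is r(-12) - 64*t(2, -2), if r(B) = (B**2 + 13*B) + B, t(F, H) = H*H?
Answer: -280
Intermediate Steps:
t(F, H) = H**2
r(B) = B**2 + 14*B
r(-12) - 64*t(2, -2) = -12*(14 - 12) - 64*(-2)**2 = -12*2 - 64*4 = -24 - 256 = -280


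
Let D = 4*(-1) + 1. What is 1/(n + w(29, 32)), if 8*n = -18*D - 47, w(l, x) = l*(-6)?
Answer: -8/1385 ≈ -0.0057762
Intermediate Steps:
D = -3 (D = -4 + 1 = -3)
w(l, x) = -6*l
n = 7/8 (n = (-18*(-3) - 47)/8 = (54 - 47)/8 = (⅛)*7 = 7/8 ≈ 0.87500)
1/(n + w(29, 32)) = 1/(7/8 - 6*29) = 1/(7/8 - 174) = 1/(-1385/8) = -8/1385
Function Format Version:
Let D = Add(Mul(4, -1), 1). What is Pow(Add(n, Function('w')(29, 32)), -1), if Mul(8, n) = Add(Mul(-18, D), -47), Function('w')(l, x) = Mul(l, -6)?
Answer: Rational(-8, 1385) ≈ -0.0057762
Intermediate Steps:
D = -3 (D = Add(-4, 1) = -3)
Function('w')(l, x) = Mul(-6, l)
n = Rational(7, 8) (n = Mul(Rational(1, 8), Add(Mul(-18, -3), -47)) = Mul(Rational(1, 8), Add(54, -47)) = Mul(Rational(1, 8), 7) = Rational(7, 8) ≈ 0.87500)
Pow(Add(n, Function('w')(29, 32)), -1) = Pow(Add(Rational(7, 8), Mul(-6, 29)), -1) = Pow(Add(Rational(7, 8), -174), -1) = Pow(Rational(-1385, 8), -1) = Rational(-8, 1385)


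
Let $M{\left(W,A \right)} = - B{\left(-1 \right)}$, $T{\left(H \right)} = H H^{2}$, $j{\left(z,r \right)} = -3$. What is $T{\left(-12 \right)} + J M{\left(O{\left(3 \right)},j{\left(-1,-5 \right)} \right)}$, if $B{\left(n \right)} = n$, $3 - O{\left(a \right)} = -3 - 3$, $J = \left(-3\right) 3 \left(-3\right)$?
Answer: $-1701$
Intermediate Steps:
$J = 27$ ($J = \left(-9\right) \left(-3\right) = 27$)
$O{\left(a \right)} = 9$ ($O{\left(a \right)} = 3 - \left(-3 - 3\right) = 3 - -6 = 3 + 6 = 9$)
$T{\left(H \right)} = H^{3}$
$M{\left(W,A \right)} = 1$ ($M{\left(W,A \right)} = \left(-1\right) \left(-1\right) = 1$)
$T{\left(-12 \right)} + J M{\left(O{\left(3 \right)},j{\left(-1,-5 \right)} \right)} = \left(-12\right)^{3} + 27 \cdot 1 = -1728 + 27 = -1701$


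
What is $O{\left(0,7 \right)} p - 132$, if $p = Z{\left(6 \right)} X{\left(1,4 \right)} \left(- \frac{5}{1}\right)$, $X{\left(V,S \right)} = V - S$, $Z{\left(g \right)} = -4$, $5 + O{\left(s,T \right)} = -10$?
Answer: $768$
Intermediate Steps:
$O{\left(s,T \right)} = -15$ ($O{\left(s,T \right)} = -5 - 10 = -15$)
$p = -60$ ($p = - 4 \left(1 - 4\right) \left(- \frac{5}{1}\right) = - 4 \left(1 - 4\right) \left(\left(-5\right) 1\right) = \left(-4\right) \left(-3\right) \left(-5\right) = 12 \left(-5\right) = -60$)
$O{\left(0,7 \right)} p - 132 = \left(-15\right) \left(-60\right) - 132 = 900 - 132 = 768$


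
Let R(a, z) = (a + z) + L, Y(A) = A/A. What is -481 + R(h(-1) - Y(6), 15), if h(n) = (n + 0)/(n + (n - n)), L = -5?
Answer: -471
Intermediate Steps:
Y(A) = 1
h(n) = 1 (h(n) = n/(n + 0) = n/n = 1)
R(a, z) = -5 + a + z (R(a, z) = (a + z) - 5 = -5 + a + z)
-481 + R(h(-1) - Y(6), 15) = -481 + (-5 + (1 - 1*1) + 15) = -481 + (-5 + (1 - 1) + 15) = -481 + (-5 + 0 + 15) = -481 + 10 = -471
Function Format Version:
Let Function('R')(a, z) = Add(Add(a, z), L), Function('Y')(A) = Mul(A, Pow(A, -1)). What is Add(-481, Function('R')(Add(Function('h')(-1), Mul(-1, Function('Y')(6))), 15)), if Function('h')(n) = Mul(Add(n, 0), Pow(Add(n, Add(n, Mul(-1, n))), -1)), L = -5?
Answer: -471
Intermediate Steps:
Function('Y')(A) = 1
Function('h')(n) = 1 (Function('h')(n) = Mul(n, Pow(Add(n, 0), -1)) = Mul(n, Pow(n, -1)) = 1)
Function('R')(a, z) = Add(-5, a, z) (Function('R')(a, z) = Add(Add(a, z), -5) = Add(-5, a, z))
Add(-481, Function('R')(Add(Function('h')(-1), Mul(-1, Function('Y')(6))), 15)) = Add(-481, Add(-5, Add(1, Mul(-1, 1)), 15)) = Add(-481, Add(-5, Add(1, -1), 15)) = Add(-481, Add(-5, 0, 15)) = Add(-481, 10) = -471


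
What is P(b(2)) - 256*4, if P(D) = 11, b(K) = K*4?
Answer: -1013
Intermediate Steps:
b(K) = 4*K
P(b(2)) - 256*4 = 11 - 256*4 = 11 - 64*16 = 11 - 1024 = -1013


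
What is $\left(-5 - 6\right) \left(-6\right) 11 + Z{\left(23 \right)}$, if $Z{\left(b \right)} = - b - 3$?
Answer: $700$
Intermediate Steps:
$Z{\left(b \right)} = -3 - b$
$\left(-5 - 6\right) \left(-6\right) 11 + Z{\left(23 \right)} = \left(-5 - 6\right) \left(-6\right) 11 - 26 = \left(-11\right) \left(-6\right) 11 - 26 = 66 \cdot 11 - 26 = 726 - 26 = 700$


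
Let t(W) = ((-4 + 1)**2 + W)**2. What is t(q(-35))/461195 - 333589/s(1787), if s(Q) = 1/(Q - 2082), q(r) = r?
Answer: 45385625762901/461195 ≈ 9.8409e+7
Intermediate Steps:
s(Q) = 1/(-2082 + Q)
t(W) = (9 + W)**2 (t(W) = ((-3)**2 + W)**2 = (9 + W)**2)
t(q(-35))/461195 - 333589/s(1787) = (9 - 35)**2/461195 - 333589/(1/(-2082 + 1787)) = (-26)**2*(1/461195) - 333589/(1/(-295)) = 676*(1/461195) - 333589/(-1/295) = 676/461195 - 333589*(-295) = 676/461195 + 98408755 = 45385625762901/461195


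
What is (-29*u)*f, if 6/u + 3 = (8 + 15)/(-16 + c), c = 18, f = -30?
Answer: 10440/17 ≈ 614.12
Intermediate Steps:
u = 12/17 (u = 6/(-3 + (8 + 15)/(-16 + 18)) = 6/(-3 + 23/2) = 6/(17/2) = 6*(2/17) = 12/17 ≈ 0.70588)
(-29*u)*f = -29*12/17*(-30) = -348/17*(-30) = 10440/17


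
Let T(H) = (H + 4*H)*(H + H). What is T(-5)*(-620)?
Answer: -155000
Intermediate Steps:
T(H) = 10*H² (T(H) = (5*H)*(2*H) = 10*H²)
T(-5)*(-620) = (10*(-5)²)*(-620) = (10*25)*(-620) = 250*(-620) = -155000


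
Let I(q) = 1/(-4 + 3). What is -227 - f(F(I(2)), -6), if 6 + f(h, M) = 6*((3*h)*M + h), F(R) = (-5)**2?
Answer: 2329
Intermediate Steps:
I(q) = -1 (I(q) = 1/(-1) = -1)
F(R) = 25
f(h, M) = -6 + 6*h + 18*M*h (f(h, M) = -6 + 6*((3*h)*M + h) = -6 + 6*(3*M*h + h) = -6 + 6*(h + 3*M*h) = -6 + (6*h + 18*M*h) = -6 + 6*h + 18*M*h)
-227 - f(F(I(2)), -6) = -227 - (-6 + 6*25 + 18*(-6)*25) = -227 - (-6 + 150 - 2700) = -227 - 1*(-2556) = -227 + 2556 = 2329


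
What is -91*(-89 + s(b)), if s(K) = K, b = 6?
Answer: 7553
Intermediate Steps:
-91*(-89 + s(b)) = -91*(-89 + 6) = -91*(-83) = 7553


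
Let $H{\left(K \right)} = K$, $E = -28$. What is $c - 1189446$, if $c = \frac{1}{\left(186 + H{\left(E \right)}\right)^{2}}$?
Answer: $- \frac{29693329943}{24964} \approx -1.1894 \cdot 10^{6}$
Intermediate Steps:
$c = \frac{1}{24964}$ ($c = \frac{1}{\left(186 - 28\right)^{2}} = \frac{1}{158^{2}} = \frac{1}{24964} \approx 4.0058 \cdot 10^{-5}$)
$c - 1189446 = \frac{1}{24964} - 1189446 = - \frac{29693329943}{24964}$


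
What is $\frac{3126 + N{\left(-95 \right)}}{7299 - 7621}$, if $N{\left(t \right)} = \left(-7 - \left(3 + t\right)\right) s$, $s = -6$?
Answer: $- \frac{1308}{161} \approx -8.1242$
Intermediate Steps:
$N{\left(t \right)} = 60 + 6 t$ ($N{\left(t \right)} = \left(-7 - \left(3 + t\right)\right) \left(-6\right) = \left(-10 - t\right) \left(-6\right) = 60 + 6 t$)
$\frac{3126 + N{\left(-95 \right)}}{7299 - 7621} = \frac{3126 + \left(60 + 6 \left(-95\right)\right)}{7299 - 7621} = \frac{3126 + \left(60 - 570\right)}{-322} = \left(3126 - 510\right) \left(- \frac{1}{322}\right) = 2616 \left(- \frac{1}{322}\right) = - \frac{1308}{161}$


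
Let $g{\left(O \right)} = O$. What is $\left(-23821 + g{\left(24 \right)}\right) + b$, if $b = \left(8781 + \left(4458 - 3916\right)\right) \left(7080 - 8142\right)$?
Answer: $-9924823$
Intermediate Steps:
$b = -9901026$ ($b = \left(8781 + 542\right) \left(-1062\right) = 9323 \left(-1062\right) = -9901026$)
$\left(-23821 + g{\left(24 \right)}\right) + b = \left(-23821 + 24\right) - 9901026 = -23797 - 9901026 = -9924823$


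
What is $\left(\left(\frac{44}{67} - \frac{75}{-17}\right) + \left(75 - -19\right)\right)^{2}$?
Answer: $\frac{12732639921}{1297321} \approx 9814.6$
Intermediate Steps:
$\left(\left(\frac{44}{67} - \frac{75}{-17}\right) + \left(75 - -19\right)\right)^{2} = \left(\left(44 \cdot \frac{1}{67} - - \frac{75}{17}\right) + \left(75 + 19\right)\right)^{2} = \left(\left(\frac{44}{67} + \frac{75}{17}\right) + 94\right)^{2} = \left(\frac{5773}{1139} + 94\right)^{2} = \left(\frac{112839}{1139}\right)^{2} = \frac{12732639921}{1297321}$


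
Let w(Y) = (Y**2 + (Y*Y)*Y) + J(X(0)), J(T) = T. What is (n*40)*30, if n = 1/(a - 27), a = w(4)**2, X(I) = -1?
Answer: 600/3107 ≈ 0.19311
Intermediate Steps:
w(Y) = -1 + Y**2 + Y**3 (w(Y) = (Y**2 + (Y*Y)*Y) - 1 = (Y**2 + Y**2*Y) - 1 = (Y**2 + Y**3) - 1 = -1 + Y**2 + Y**3)
a = 6241 (a = (-1 + 4**2 + 4**3)**2 = (-1 + 16 + 64)**2 = 79**2 = 6241)
n = 1/6214 (n = 1/(6241 - 27) = 1/6214 ≈ 0.00016093)
(n*40)*30 = ((1/6214)*40)*30 = (20/3107)*30 = 600/3107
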